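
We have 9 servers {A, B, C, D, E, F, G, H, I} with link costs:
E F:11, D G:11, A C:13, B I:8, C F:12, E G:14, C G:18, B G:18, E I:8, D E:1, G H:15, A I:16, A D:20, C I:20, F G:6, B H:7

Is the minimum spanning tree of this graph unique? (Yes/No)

No

Kruskal: consider edges lightest-first.
D E (1): add — endpoints in different components.
F G (6): add — endpoints in different components.
B H (7): add — endpoints in different components.
B I (8): add — endpoints in different components.
E I (8): add — endpoints in different components.
D G (11): add — endpoints in different components.
E F (11): skip — E and F already connected.
C F (12): add — endpoints in different components.
A C (13): add — endpoints in different components.
Non-tree edge E F has weight 11, equal to the heaviest edge on its tree cycle — swapping gives another MST of the same weight. Not unique.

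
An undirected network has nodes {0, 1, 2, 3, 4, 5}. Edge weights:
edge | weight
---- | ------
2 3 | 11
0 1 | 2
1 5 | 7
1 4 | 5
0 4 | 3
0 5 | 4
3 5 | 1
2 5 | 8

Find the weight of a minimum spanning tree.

Prim's algorithm from 2:
Step 1: cheapest edge leaving the tree is 2 5 (8); add 5.
Step 2: cheapest edge leaving the tree is 3 5 (1); add 3.
Step 3: cheapest edge leaving the tree is 0 5 (4); add 0.
Step 4: cheapest edge leaving the tree is 0 1 (2); add 1.
Step 5: cheapest edge leaving the tree is 0 4 (3); add 4.
MST edges: 2 5, 3 5, 0 5, 0 1, 0 4; total weight 8+1+4+2+3 = 18.

18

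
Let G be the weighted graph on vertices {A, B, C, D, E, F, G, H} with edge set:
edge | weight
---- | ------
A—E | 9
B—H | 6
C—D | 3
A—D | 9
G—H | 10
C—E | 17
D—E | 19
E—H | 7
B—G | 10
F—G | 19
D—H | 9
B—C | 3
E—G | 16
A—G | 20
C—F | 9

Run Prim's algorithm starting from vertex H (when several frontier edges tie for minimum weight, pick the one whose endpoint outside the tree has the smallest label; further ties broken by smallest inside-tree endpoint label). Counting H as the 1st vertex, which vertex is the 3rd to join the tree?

Prim's algorithm from H:
Step 1: cheapest edge leaving the tree is B—H (6); add B.
Step 2: cheapest edge leaving the tree is B—C (3); add C.
Step 3: cheapest edge leaving the tree is C—D (3); add D.
Step 4: cheapest edge leaving the tree is E—H (7); add E.
Step 5: cheapest edge leaving the tree is A—D (9); add A.
Step 6: cheapest edge leaving the tree is C—F (9); add F.
Step 7: cheapest edge leaving the tree is B—G (10); add G.
Vertex order: H, B, C, D, E, A, F, G. The 3rd vertex is C.

C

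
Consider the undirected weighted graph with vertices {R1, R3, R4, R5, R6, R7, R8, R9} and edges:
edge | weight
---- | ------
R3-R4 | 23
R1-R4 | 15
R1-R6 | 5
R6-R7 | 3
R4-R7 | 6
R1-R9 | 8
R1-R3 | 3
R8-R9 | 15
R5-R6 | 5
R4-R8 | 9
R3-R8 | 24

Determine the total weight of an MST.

Prim, starting at R4.
Step 1: cheapest edge leaving the tree is R4-R7 (6); add R7.
Step 2: cheapest edge leaving the tree is R6-R7 (3); add R6.
Step 3: cheapest edge leaving the tree is R1-R6 (5); add R1.
Step 4: cheapest edge leaving the tree is R1-R3 (3); add R3.
Step 5: cheapest edge leaving the tree is R5-R6 (5); add R5.
Step 6: cheapest edge leaving the tree is R1-R9 (8); add R9.
Step 7: cheapest edge leaving the tree is R4-R8 (9); add R8.
MST edges: R4-R7, R6-R7, R1-R6, R1-R3, R5-R6, R1-R9, R4-R8; total weight 6+3+5+3+5+8+9 = 39.

39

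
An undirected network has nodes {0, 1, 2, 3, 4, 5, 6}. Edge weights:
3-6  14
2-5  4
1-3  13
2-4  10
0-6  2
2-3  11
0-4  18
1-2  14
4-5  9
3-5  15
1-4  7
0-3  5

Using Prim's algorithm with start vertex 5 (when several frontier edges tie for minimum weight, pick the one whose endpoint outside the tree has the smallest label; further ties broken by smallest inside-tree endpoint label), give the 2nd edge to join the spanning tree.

Prim, starting at 5.
Step 1: frontier [2-5 4, 4-5 9, 3-5 15] → take 2-5 (4); add 2.
Step 2: frontier [2-4 10, 2-3 11, 1-2 14, 4-5 9, 3-5 15] → take 4-5 (9); add 4.
Step 3: frontier [2-3 11, 1-2 14, 1-4 7, 0-4 18, 3-5 15] → take 1-4 (7); add 1.
Step 4: frontier [1-3 13, 2-3 11, 0-4 18, 3-5 15] → take 2-3 (11); add 3.
Step 5: frontier [0-3 5, 3-6 14, 0-4 18] → take 0-3 (5); add 0.
Step 6: frontier [0-6 2, 3-6 14] → take 0-6 (2); add 6.
The 2nd edge added is 4-5.

4-5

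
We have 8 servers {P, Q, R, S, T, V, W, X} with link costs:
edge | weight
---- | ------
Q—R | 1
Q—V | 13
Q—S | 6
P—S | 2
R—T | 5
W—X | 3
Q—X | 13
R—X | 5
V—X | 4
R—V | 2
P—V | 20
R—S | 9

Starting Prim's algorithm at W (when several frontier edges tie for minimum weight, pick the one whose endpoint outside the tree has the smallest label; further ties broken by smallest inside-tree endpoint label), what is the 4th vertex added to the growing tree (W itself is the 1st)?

R

Grow the tree from W using Prim:
Step 1: frontier [W—X 3] → take W—X (3); add X.
Step 2: frontier [V—X 4, R—X 5, Q—X 13] → take V—X (4); add V.
Step 3: frontier [R—V 2, Q—V 13, P—V 20, R—X 5, Q—X 13] → take R—V (2); add R.
Step 4: frontier [Q—R 1, R—T 5, R—S 9, Q—V 13, P—V 20, Q—X 13] → take Q—R (1); add Q.
Step 5: frontier [Q—S 6, R—T 5, R—S 9, P—V 20] → take R—T (5); add T.
Step 6: frontier [Q—S 6, R—S 9, P—V 20] → take Q—S (6); add S.
Step 7: frontier [P—S 2, P—V 20] → take P—S (2); add P.
Vertex order: W, X, V, R, Q, T, S, P. The 4th vertex is R.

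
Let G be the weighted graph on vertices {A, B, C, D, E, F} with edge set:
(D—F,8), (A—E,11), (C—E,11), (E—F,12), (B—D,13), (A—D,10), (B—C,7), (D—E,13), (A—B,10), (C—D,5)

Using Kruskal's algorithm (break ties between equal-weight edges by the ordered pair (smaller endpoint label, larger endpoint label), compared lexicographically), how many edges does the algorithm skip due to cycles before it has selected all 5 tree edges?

Kruskal: consider edges lightest-first.
C—D (5): add — endpoints in different components.
B—C (7): add — endpoints in different components.
D—F (8): add — endpoints in different components.
A—B (10): add — endpoints in different components.
A—D (10): skip — A and D already connected.
A—E (11): add — endpoints in different components.
Edges rejected before the tree was complete: 1.

1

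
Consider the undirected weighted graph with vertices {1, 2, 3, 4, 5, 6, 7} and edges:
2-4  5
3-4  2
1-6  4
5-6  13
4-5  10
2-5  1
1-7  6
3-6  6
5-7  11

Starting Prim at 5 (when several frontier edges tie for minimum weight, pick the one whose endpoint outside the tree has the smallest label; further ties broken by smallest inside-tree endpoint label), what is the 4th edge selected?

3-6

Prim's algorithm from 5:
Step 1: frontier [2-5 1, 4-5 10, 5-7 11, 5-6 13] → take 2-5 (1); add 2.
Step 2: frontier [2-4 5, 4-5 10, 5-7 11, 5-6 13] → take 2-4 (5); add 4.
Step 3: frontier [3-4 2, 5-7 11, 5-6 13] → take 3-4 (2); add 3.
Step 4: frontier [3-6 6, 5-7 11, 5-6 13] → take 3-6 (6); add 6.
Step 5: frontier [5-7 11, 1-6 4] → take 1-6 (4); add 1.
Step 6: frontier [1-7 6, 5-7 11] → take 1-7 (6); add 7.
The 4th edge added is 3-6.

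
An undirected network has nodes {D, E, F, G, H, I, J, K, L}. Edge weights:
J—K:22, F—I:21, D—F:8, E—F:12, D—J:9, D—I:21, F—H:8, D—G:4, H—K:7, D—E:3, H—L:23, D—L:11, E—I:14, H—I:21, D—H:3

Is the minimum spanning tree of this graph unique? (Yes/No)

No

Kruskal's algorithm — process edges by increasing weight (ties by edge label):
D—E (3): add — endpoints in different components.
D—H (3): add — endpoints in different components.
D—G (4): add — endpoints in different components.
H—K (7): add — endpoints in different components.
D—F (8): add — endpoints in different components.
F—H (8): skip — F and H already connected.
D—J (9): add — endpoints in different components.
D—L (11): add — endpoints in different components.
E—F (12): skip — E and F already connected.
E—I (14): add — endpoints in different components.
Non-tree edge F—H has weight 8, equal to the heaviest edge on its tree cycle — swapping gives another MST of the same weight. Not unique.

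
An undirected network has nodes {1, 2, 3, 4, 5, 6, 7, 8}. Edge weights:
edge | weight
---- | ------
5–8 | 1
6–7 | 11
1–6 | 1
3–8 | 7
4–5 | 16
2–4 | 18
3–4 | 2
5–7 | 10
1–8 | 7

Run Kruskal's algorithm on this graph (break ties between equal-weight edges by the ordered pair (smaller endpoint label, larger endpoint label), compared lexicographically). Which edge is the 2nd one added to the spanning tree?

Kruskal: consider edges lightest-first.
1–6 (1): add — endpoints in different components.
5–8 (1): add — endpoints in different components.
3–4 (2): add — endpoints in different components.
1–8 (7): add — endpoints in different components.
3–8 (7): add — endpoints in different components.
5–7 (10): add — endpoints in different components.
6–7 (11): skip — 6 and 7 already connected.
4–5 (16): skip — 4 and 5 already connected.
2–4 (18): add — endpoints in different components.
The 2nd edge added is 5–8.

5-8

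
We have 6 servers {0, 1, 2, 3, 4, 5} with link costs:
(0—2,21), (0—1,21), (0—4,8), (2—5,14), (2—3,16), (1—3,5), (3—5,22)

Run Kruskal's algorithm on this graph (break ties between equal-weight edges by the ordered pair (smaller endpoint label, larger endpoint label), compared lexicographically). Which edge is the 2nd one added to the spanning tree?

Sort edges by weight, then run Kruskal:
1—3 (5): add. Components now {0} {1,3} {2} {4} {5}
0—4 (8): add. Components now {0,4} {1,3} {2} {5}
2—5 (14): add. Components now {0,4} {1,3} {2,5}
2—3 (16): add. Components now {0,4} {1,2,3,5}
0—1 (21): add. Components now {0,1,2,3,4,5}
The 2nd edge added is 0—4.

0-4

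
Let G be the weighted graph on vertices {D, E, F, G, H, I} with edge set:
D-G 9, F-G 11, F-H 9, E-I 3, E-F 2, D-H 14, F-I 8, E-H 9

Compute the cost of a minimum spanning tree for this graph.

34

Kruskal's algorithm — process edges by increasing weight (ties by edge label):
E-F (2): add — endpoints in different components.
E-I (3): add — endpoints in different components.
F-I (8): skip — F and I already connected.
D-G (9): add — endpoints in different components.
E-H (9): add — endpoints in different components.
F-H (9): skip — F and H already connected.
F-G (11): add — endpoints in different components.
MST edges: E-F, E-I, D-G, E-H, F-G; total weight 2+3+9+9+11 = 34.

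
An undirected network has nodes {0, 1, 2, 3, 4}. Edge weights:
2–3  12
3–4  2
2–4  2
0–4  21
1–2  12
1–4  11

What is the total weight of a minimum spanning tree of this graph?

Grow the tree from 2 using Prim:
Step 1: cheapest edge leaving the tree is 2–4 (2); add 4.
Step 2: cheapest edge leaving the tree is 3–4 (2); add 3.
Step 3: cheapest edge leaving the tree is 1–4 (11); add 1.
Step 4: cheapest edge leaving the tree is 0–4 (21); add 0.
MST edges: 2–4, 3–4, 1–4, 0–4; total weight 2+2+11+21 = 36.

36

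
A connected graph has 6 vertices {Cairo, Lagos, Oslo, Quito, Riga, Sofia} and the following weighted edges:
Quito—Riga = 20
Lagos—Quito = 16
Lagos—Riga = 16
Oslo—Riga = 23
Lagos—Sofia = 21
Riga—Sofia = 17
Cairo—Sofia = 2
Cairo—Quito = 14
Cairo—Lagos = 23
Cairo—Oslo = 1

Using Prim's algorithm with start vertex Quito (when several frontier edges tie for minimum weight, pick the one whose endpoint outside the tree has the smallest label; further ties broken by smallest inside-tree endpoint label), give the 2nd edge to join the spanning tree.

Prim's algorithm from Quito:
Step 1: cheapest edge leaving the tree is Cairo—Quito (14); add Cairo.
Step 2: cheapest edge leaving the tree is Cairo—Oslo (1); add Oslo.
Step 3: cheapest edge leaving the tree is Cairo—Sofia (2); add Sofia.
Step 4: cheapest edge leaving the tree is Lagos—Quito (16); add Lagos.
Step 5: cheapest edge leaving the tree is Lagos—Riga (16); add Riga.
The 2nd edge added is Cairo—Oslo.

Cairo-Oslo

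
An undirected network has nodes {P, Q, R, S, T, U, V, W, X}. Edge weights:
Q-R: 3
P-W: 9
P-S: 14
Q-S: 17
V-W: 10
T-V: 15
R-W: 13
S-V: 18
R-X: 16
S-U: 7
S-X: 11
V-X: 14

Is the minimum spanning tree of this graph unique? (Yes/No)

Kruskal: consider edges lightest-first.
Q-R (3): add — endpoints in different components.
S-U (7): add — endpoints in different components.
P-W (9): add — endpoints in different components.
V-W (10): add — endpoints in different components.
S-X (11): add — endpoints in different components.
R-W (13): add — endpoints in different components.
P-S (14): add — endpoints in different components.
V-X (14): skip — X and V already connected.
T-V (15): add — endpoints in different components.
Non-tree edge V-X has weight 14, equal to the heaviest edge on its tree cycle — swapping gives another MST of the same weight. Not unique.

No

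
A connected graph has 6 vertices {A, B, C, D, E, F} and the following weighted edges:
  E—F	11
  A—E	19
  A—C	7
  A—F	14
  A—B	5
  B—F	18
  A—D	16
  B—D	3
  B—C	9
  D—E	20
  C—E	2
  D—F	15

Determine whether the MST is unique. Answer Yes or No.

Sort edges by weight, then run Kruskal:
C—E (2): add. Components now {A} {B} {C,E} {D} {F}
B—D (3): add. Components now {A} {B,D} {C,E} {F}
A—B (5): add. Components now {A,B,D} {C,E} {F}
A—C (7): add. Components now {A,B,C,D,E} {F}
B—C (9): skip — B and C already connected.
E—F (11): add. Components now {A,B,C,D,E,F}
Every non-tree edge has weight strictly greater than the heaviest edge on the tree path between its endpoints, so the MST is unique.

Yes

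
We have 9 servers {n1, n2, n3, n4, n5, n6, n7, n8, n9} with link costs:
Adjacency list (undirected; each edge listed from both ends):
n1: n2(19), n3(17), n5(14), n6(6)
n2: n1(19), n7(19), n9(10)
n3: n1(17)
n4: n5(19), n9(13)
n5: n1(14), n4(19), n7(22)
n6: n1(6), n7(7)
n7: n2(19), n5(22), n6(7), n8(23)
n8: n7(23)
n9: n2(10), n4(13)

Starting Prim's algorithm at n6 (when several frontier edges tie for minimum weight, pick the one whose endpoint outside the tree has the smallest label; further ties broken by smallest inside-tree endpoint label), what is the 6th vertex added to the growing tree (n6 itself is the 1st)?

Grow the tree from n6 using Prim:
Step 1: cheapest edge leaving the tree is n1 n6 (6); add n1.
Step 2: cheapest edge leaving the tree is n6 n7 (7); add n7.
Step 3: cheapest edge leaving the tree is n1 n5 (14); add n5.
Step 4: cheapest edge leaving the tree is n1 n3 (17); add n3.
Step 5: cheapest edge leaving the tree is n1 n2 (19); add n2.
Step 6: cheapest edge leaving the tree is n2 n9 (10); add n9.
Step 7: cheapest edge leaving the tree is n4 n9 (13); add n4.
Step 8: cheapest edge leaving the tree is n7 n8 (23); add n8.
Vertex order: n6, n1, n7, n5, n3, n2, n9, n4, n8. The 6th vertex is n2.

n2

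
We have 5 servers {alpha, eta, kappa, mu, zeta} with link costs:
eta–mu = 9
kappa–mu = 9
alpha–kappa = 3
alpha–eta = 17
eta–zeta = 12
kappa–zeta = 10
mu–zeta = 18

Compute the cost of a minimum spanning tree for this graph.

31

Kruskal: consider edges lightest-first.
alpha–kappa (3): add. Components now {alpha,kappa} {eta} {mu} {zeta}
eta–mu (9): add. Components now {alpha,kappa} {eta,mu} {zeta}
kappa–mu (9): add. Components now {alpha,eta,kappa,mu} {zeta}
kappa–zeta (10): add. Components now {alpha,eta,kappa,mu,zeta}
MST edges: alpha–kappa, eta–mu, kappa–mu, kappa–zeta; total weight 3+9+9+10 = 31.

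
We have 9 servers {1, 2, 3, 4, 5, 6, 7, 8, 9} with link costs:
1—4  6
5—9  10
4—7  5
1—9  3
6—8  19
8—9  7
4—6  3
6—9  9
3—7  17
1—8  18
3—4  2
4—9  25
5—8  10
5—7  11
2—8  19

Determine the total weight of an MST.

Kruskal's algorithm — process edges by increasing weight (ties by edge label):
3—4 (2): add — endpoints in different components.
1—9 (3): add — endpoints in different components.
4—6 (3): add — endpoints in different components.
4—7 (5): add — endpoints in different components.
1—4 (6): add — endpoints in different components.
8—9 (7): add — endpoints in different components.
6—9 (9): skip — 6 and 9 already connected.
5—8 (10): add — endpoints in different components.
5—9 (10): skip — 5 and 9 already connected.
5—7 (11): skip — 5 and 7 already connected.
3—7 (17): skip — 3 and 7 already connected.
1—8 (18): skip — 1 and 8 already connected.
2—8 (19): add — endpoints in different components.
MST edges: 3—4, 1—9, 4—6, 4—7, 1—4, 8—9, 5—8, 2—8; total weight 2+3+3+5+6+7+10+19 = 55.

55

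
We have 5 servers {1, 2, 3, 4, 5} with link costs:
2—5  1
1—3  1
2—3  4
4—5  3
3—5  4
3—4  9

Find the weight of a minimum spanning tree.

Prim, starting at 2.
Step 1: frontier [2—5 1, 2—3 4] → take 2—5 (1); add 5.
Step 2: frontier [2—3 4, 4—5 3, 3—5 4] → take 4—5 (3); add 4.
Step 3: frontier [2—3 4, 3—4 9, 3—5 4] → take 2—3 (4); add 3.
Step 4: frontier [1—3 1] → take 1—3 (1); add 1.
MST edges: 2—5, 4—5, 2—3, 1—3; total weight 1+3+4+1 = 9.

9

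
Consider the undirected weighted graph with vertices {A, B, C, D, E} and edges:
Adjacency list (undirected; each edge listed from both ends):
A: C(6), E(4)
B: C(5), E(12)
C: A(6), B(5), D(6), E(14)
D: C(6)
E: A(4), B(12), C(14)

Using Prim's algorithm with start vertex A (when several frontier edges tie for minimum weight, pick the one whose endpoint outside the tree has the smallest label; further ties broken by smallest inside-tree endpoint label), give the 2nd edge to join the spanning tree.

Prim's algorithm from A:
Step 1: cheapest edge leaving the tree is A—E (4); add E.
Step 2: cheapest edge leaving the tree is A—C (6); add C.
Step 3: cheapest edge leaving the tree is B—C (5); add B.
Step 4: cheapest edge leaving the tree is C—D (6); add D.
The 2nd edge added is A—C.

A-C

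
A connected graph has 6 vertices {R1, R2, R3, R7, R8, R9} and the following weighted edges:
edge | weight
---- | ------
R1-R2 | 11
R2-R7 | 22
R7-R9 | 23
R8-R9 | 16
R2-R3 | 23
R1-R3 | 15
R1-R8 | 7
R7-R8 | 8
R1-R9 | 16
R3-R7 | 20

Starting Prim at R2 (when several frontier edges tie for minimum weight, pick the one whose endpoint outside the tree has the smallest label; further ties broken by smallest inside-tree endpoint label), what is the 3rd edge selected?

Prim's algorithm from R2:
Step 1: frontier [R1-R2 11, R2-R7 22, R2-R3 23] → take R1-R2 (11); add R1.
Step 2: frontier [R1-R8 7, R1-R3 15, R1-R9 16, R2-R7 22, R2-R3 23] → take R1-R8 (7); add R8.
Step 3: frontier [R1-R3 15, R1-R9 16, R2-R7 22, R2-R3 23, R7-R8 8, R8-R9 16] → take R7-R8 (8); add R7.
Step 4: frontier [R1-R3 15, R1-R9 16, R2-R3 23, R3-R7 20, R7-R9 23, R8-R9 16] → take R1-R3 (15); add R3.
Step 5: frontier [R1-R9 16, R7-R9 23, R8-R9 16] → take R1-R9 (16); add R9.
The 3rd edge added is R7-R8.

R7-R8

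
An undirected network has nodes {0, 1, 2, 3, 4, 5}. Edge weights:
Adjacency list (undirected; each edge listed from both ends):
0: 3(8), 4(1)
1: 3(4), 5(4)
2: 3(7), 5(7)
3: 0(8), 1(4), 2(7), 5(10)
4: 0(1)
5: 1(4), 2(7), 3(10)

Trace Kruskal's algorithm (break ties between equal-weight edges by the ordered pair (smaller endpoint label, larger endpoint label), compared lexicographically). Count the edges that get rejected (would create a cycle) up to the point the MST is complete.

1

Sort edges by weight, then run Kruskal:
0–4 (1): add. Components now {0,4} {1} {2} {3} {5}
1–3 (4): add. Components now {0,4} {1,3} {2} {5}
1–5 (4): add. Components now {0,4} {1,3,5} {2}
2–3 (7): add. Components now {0,4} {1,2,3,5}
2–5 (7): skip — 2 and 5 already connected.
0–3 (8): add. Components now {0,1,2,3,4,5}
Edges rejected before the tree was complete: 1.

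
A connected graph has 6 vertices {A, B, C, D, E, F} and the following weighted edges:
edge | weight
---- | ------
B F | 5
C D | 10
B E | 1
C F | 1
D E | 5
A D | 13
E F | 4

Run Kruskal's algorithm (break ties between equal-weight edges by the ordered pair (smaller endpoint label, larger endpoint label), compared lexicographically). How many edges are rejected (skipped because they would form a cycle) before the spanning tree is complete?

Kruskal: consider edges lightest-first.
B E (1): add — endpoints in different components.
C F (1): add — endpoints in different components.
E F (4): add — endpoints in different components.
B F (5): skip — B and F already connected.
D E (5): add — endpoints in different components.
C D (10): skip — C and D already connected.
A D (13): add — endpoints in different components.
Edges rejected before the tree was complete: 2.

2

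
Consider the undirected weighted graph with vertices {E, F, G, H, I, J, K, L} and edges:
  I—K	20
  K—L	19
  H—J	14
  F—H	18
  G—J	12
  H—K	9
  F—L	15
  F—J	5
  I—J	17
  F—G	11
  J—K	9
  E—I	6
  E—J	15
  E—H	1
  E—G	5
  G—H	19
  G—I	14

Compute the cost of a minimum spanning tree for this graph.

Kruskal: consider edges lightest-first.
E—H (1): add — endpoints in different components.
E—G (5): add — endpoints in different components.
F—J (5): add — endpoints in different components.
E—I (6): add — endpoints in different components.
H—K (9): add — endpoints in different components.
J—K (9): add — endpoints in different components.
F—G (11): skip — F and G already connected.
G—J (12): skip — G and J already connected.
G—I (14): skip — G and I already connected.
H—J (14): skip — H and J already connected.
E—J (15): skip — E and J already connected.
F—L (15): add — endpoints in different components.
MST edges: E—H, E—G, F—J, E—I, H—K, J—K, F—L; total weight 1+5+5+6+9+9+15 = 50.

50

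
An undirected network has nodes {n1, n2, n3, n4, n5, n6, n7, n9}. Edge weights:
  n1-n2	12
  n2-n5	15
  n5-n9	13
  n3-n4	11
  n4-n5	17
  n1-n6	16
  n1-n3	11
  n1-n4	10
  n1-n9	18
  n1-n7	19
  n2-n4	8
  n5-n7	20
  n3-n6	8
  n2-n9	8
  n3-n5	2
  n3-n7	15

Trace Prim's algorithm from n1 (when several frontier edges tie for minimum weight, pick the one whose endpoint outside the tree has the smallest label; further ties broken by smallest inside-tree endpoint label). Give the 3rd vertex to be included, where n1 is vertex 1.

n2

Grow the tree from n1 using Prim:
Step 1: cheapest edge leaving the tree is n1-n4 (10); add n4.
Step 2: cheapest edge leaving the tree is n2-n4 (8); add n2.
Step 3: cheapest edge leaving the tree is n2-n9 (8); add n9.
Step 4: cheapest edge leaving the tree is n1-n3 (11); add n3.
Step 5: cheapest edge leaving the tree is n3-n5 (2); add n5.
Step 6: cheapest edge leaving the tree is n3-n6 (8); add n6.
Step 7: cheapest edge leaving the tree is n3-n7 (15); add n7.
Vertex order: n1, n4, n2, n9, n3, n5, n6, n7. The 3rd vertex is n2.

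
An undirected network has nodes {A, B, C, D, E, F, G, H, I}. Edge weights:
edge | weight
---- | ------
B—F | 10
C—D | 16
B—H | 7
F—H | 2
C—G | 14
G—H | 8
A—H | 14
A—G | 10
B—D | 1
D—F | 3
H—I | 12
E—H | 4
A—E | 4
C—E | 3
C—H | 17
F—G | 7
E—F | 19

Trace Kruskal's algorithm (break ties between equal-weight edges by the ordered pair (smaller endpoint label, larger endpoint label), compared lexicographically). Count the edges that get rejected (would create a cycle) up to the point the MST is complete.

4

Kruskal: consider edges lightest-first.
B—D (1): add — endpoints in different components.
F—H (2): add — endpoints in different components.
C—E (3): add — endpoints in different components.
D—F (3): add — endpoints in different components.
A—E (4): add — endpoints in different components.
E—H (4): add — endpoints in different components.
B—H (7): skip — B and H already connected.
F—G (7): add — endpoints in different components.
G—H (8): skip — G and H already connected.
A—G (10): skip — A and G already connected.
B—F (10): skip — B and F already connected.
H—I (12): add — endpoints in different components.
Edges rejected before the tree was complete: 4.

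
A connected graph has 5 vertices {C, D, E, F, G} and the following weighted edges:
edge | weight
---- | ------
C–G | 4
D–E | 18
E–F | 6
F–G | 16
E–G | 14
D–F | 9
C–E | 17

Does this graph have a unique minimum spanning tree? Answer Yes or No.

Yes

Kruskal: consider edges lightest-first.
C–G (4): add. Components now {C,G} {D} {E} {F}
E–F (6): add. Components now {C,G} {D} {E,F}
D–F (9): add. Components now {C,G} {D,E,F}
E–G (14): add. Components now {C,D,E,F,G}
Every non-tree edge has weight strictly greater than the heaviest edge on the tree path between its endpoints, so the MST is unique.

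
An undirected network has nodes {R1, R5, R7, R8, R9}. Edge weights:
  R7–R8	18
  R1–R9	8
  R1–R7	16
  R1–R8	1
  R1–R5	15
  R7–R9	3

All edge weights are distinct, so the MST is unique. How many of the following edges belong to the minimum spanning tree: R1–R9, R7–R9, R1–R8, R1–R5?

4

Kruskal: consider edges lightest-first.
R1–R8 (1): add — endpoints in different components.
R7–R9 (3): add — endpoints in different components.
R1–R9 (8): add — endpoints in different components.
R1–R5 (15): add — endpoints in different components.
MST edge set: {R1–R8, R7–R9, R1–R9, R1–R5}.
Of the listed edges, {R1–R9, R7–R9, R1–R8, R1–R5} are in the MST → 4.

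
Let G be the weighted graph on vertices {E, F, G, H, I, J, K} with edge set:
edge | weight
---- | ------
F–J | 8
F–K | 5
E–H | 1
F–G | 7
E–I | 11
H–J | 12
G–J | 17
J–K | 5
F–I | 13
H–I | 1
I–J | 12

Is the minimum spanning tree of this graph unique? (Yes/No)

No

Kruskal's algorithm — process edges by increasing weight (ties by edge label):
E–H (1): add — endpoints in different components.
H–I (1): add — endpoints in different components.
F–K (5): add — endpoints in different components.
J–K (5): add — endpoints in different components.
F–G (7): add — endpoints in different components.
F–J (8): skip — F and J already connected.
E–I (11): skip — E and I already connected.
H–J (12): add — endpoints in different components.
Non-tree edge I–J has weight 12, equal to the heaviest edge on its tree cycle — swapping gives another MST of the same weight. Not unique.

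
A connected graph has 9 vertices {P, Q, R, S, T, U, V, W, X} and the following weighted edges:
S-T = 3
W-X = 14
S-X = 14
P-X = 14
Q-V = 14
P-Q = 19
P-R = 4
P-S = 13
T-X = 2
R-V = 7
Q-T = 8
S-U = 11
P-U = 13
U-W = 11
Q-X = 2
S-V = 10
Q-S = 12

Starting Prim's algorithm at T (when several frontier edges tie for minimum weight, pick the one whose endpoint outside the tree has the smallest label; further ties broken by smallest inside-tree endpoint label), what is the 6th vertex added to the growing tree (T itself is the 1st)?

R

Prim, starting at T.
Step 1: cheapest edge leaving the tree is T-X (2); add X.
Step 2: cheapest edge leaving the tree is Q-X (2); add Q.
Step 3: cheapest edge leaving the tree is S-T (3); add S.
Step 4: cheapest edge leaving the tree is S-V (10); add V.
Step 5: cheapest edge leaving the tree is R-V (7); add R.
Step 6: cheapest edge leaving the tree is P-R (4); add P.
Step 7: cheapest edge leaving the tree is S-U (11); add U.
Step 8: cheapest edge leaving the tree is U-W (11); add W.
Vertex order: T, X, Q, S, V, R, P, U, W. The 6th vertex is R.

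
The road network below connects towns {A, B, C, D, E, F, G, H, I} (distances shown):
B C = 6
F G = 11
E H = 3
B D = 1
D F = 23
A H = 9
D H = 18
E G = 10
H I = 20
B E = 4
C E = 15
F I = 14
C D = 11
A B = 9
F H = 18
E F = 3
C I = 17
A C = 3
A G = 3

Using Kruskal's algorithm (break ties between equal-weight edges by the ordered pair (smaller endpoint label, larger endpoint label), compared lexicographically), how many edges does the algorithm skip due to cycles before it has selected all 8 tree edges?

5

Kruskal: consider edges lightest-first.
B D (1): add — endpoints in different components.
A C (3): add — endpoints in different components.
A G (3): add — endpoints in different components.
E F (3): add — endpoints in different components.
E H (3): add — endpoints in different components.
B E (4): add — endpoints in different components.
B C (6): add — endpoints in different components.
A B (9): skip — A and B already connected.
A H (9): skip — A and H already connected.
E G (10): skip — E and G already connected.
C D (11): skip — C and D already connected.
F G (11): skip — F and G already connected.
F I (14): add — endpoints in different components.
Edges rejected before the tree was complete: 5.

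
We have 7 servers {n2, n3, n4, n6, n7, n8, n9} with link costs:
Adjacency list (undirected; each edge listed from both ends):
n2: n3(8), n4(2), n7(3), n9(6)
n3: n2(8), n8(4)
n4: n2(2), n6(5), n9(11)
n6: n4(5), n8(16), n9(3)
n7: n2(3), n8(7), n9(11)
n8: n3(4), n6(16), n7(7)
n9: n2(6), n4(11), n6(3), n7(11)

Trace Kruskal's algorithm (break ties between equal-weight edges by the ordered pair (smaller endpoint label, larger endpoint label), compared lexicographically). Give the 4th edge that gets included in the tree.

n3-n8

Sort edges by weight, then run Kruskal:
n2-n4 (2): add — endpoints in different components.
n2-n7 (3): add — endpoints in different components.
n6-n9 (3): add — endpoints in different components.
n3-n8 (4): add — endpoints in different components.
n4-n6 (5): add — endpoints in different components.
n2-n9 (6): skip — n2 and n9 already connected.
n7-n8 (7): add — endpoints in different components.
The 4th edge added is n3-n8.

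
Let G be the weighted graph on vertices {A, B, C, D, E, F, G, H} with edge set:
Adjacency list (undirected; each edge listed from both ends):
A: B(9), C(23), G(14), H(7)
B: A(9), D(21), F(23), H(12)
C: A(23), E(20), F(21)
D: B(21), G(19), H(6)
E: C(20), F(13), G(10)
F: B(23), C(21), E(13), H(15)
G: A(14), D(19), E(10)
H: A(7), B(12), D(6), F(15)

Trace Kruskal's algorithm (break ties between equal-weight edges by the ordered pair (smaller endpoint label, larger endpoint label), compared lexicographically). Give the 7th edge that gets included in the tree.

C-E

Sort edges by weight, then run Kruskal:
D–H (6): add — endpoints in different components.
A–H (7): add — endpoints in different components.
A–B (9): add — endpoints in different components.
E–G (10): add — endpoints in different components.
B–H (12): skip — B and H already connected.
E–F (13): add — endpoints in different components.
A–G (14): add — endpoints in different components.
F–H (15): skip — F and H already connected.
D–G (19): skip — D and G already connected.
C–E (20): add — endpoints in different components.
The 7th edge added is C–E.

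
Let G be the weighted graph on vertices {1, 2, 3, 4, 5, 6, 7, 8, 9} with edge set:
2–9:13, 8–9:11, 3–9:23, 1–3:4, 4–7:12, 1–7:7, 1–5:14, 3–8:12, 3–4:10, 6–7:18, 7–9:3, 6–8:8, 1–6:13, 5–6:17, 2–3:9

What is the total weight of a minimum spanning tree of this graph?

66

Kruskal: consider edges lightest-first.
7–9 (3): add — endpoints in different components.
1–3 (4): add — endpoints in different components.
1–7 (7): add — endpoints in different components.
6–8 (8): add — endpoints in different components.
2–3 (9): add — endpoints in different components.
3–4 (10): add — endpoints in different components.
8–9 (11): add — endpoints in different components.
3–8 (12): skip — 3 and 8 already connected.
4–7 (12): skip — 4 and 7 already connected.
1–6 (13): skip — 1 and 6 already connected.
2–9 (13): skip — 2 and 9 already connected.
1–5 (14): add — endpoints in different components.
MST edges: 7–9, 1–3, 1–7, 6–8, 2–3, 3–4, 8–9, 1–5; total weight 3+4+7+8+9+10+11+14 = 66.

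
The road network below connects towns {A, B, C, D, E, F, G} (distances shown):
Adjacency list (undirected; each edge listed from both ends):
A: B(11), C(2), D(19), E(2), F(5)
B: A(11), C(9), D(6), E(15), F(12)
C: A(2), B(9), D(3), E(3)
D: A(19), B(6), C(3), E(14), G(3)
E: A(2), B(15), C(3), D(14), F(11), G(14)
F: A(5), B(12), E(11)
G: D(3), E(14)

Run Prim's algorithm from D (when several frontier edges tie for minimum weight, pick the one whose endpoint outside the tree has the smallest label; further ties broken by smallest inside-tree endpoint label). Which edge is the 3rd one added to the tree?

Prim's algorithm from D:
Step 1: cheapest edge leaving the tree is C–D (3); add C.
Step 2: cheapest edge leaving the tree is A–C (2); add A.
Step 3: cheapest edge leaving the tree is A–E (2); add E.
Step 4: cheapest edge leaving the tree is D–G (3); add G.
Step 5: cheapest edge leaving the tree is A–F (5); add F.
Step 6: cheapest edge leaving the tree is B–D (6); add B.
The 3rd edge added is A–E.

A-E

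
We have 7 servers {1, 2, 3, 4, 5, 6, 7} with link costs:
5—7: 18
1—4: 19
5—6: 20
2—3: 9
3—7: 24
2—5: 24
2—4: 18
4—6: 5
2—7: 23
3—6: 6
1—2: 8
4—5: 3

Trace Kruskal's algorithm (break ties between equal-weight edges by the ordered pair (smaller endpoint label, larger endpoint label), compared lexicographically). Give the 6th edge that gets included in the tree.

Kruskal's algorithm — process edges by increasing weight (ties by edge label):
4—5 (3): add. Components now {1} {2} {3} {4,5} {6} {7}
4—6 (5): add. Components now {1} {2} {3} {4,5,6} {7}
3—6 (6): add. Components now {1} {2} {3,4,5,6} {7}
1—2 (8): add. Components now {1,2} {3,4,5,6} {7}
2—3 (9): add. Components now {1,2,3,4,5,6} {7}
2—4 (18): skip — 2 and 4 already connected.
5—7 (18): add. Components now {1,2,3,4,5,6,7}
The 6th edge added is 5—7.

5-7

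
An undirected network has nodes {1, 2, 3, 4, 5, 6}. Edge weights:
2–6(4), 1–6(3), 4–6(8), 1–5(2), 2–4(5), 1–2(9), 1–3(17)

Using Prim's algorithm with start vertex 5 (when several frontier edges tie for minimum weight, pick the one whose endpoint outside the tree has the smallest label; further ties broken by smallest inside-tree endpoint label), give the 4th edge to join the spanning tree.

2-4

Prim's algorithm from 5:
Step 1: cheapest edge leaving the tree is 1–5 (2); add 1.
Step 2: cheapest edge leaving the tree is 1–6 (3); add 6.
Step 3: cheapest edge leaving the tree is 2–6 (4); add 2.
Step 4: cheapest edge leaving the tree is 2–4 (5); add 4.
Step 5: cheapest edge leaving the tree is 1–3 (17); add 3.
The 4th edge added is 2–4.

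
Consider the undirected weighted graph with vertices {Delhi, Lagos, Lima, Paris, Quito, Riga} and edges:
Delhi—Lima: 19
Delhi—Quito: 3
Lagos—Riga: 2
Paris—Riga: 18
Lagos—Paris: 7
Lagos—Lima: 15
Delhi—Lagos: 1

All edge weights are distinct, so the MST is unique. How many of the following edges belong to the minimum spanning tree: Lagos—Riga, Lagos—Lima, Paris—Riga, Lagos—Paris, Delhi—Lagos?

4

Kruskal: consider edges lightest-first.
Delhi—Lagos (1): add. Components now {Lima} {Quito} {Paris} {Riga} {Delhi,Lagos}
Lagos—Riga (2): add. Components now {Lima} {Quito} {Paris} {Delhi,Lagos,Riga}
Delhi—Quito (3): add. Components now {Lima} {Delhi,Lagos,Quito,Riga} {Paris}
Lagos—Paris (7): add. Components now {Lima} {Delhi,Lagos,Paris,Quito,Riga}
Lagos—Lima (15): add. Components now {Delhi,Lagos,Lima,Paris,Quito,Riga}
MST edge set: {Delhi—Lagos, Lagos—Riga, Delhi—Quito, Lagos—Paris, Lagos—Lima}.
Of the listed edges, {Lagos—Riga, Lagos—Lima, Lagos—Paris, Delhi—Lagos} are in the MST → 4.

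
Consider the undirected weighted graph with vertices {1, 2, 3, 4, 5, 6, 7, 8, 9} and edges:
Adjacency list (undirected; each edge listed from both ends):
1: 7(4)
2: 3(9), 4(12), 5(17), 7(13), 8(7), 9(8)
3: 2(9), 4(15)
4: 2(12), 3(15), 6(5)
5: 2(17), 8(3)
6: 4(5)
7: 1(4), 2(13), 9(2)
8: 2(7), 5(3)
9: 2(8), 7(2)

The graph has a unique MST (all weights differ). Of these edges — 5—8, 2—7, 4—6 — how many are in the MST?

2

Sort edges by weight, then run Kruskal:
7—9 (2): add — endpoints in different components.
5—8 (3): add — endpoints in different components.
1—7 (4): add — endpoints in different components.
4—6 (5): add — endpoints in different components.
2—8 (7): add — endpoints in different components.
2—9 (8): add — endpoints in different components.
2—3 (9): add — endpoints in different components.
2—4 (12): add — endpoints in different components.
MST edge set: {7—9, 5—8, 1—7, 4—6, 2—8, 2—9, 2—3, 2—4}.
Of the listed edges, {5—8, 4—6} are in the MST → 2.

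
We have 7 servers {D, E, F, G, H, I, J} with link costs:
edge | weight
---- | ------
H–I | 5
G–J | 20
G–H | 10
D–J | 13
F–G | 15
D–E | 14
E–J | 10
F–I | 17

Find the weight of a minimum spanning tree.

Prim, starting at D.
Step 1: cheapest edge leaving the tree is D–J (13); add J.
Step 2: cheapest edge leaving the tree is E–J (10); add E.
Step 3: cheapest edge leaving the tree is G–J (20); add G.
Step 4: cheapest edge leaving the tree is G–H (10); add H.
Step 5: cheapest edge leaving the tree is H–I (5); add I.
Step 6: cheapest edge leaving the tree is F–G (15); add F.
MST edges: D–J, E–J, G–J, G–H, H–I, F–G; total weight 13+10+20+10+5+15 = 73.

73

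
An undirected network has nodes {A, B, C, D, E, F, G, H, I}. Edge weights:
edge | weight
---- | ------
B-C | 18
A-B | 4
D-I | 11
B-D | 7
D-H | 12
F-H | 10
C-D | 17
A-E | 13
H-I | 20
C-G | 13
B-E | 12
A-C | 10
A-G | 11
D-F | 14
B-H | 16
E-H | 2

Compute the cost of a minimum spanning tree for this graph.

Prim, starting at E.
Step 1: cheapest edge leaving the tree is E-H (2); add H.
Step 2: cheapest edge leaving the tree is F-H (10); add F.
Step 3: cheapest edge leaving the tree is B-E (12); add B.
Step 4: cheapest edge leaving the tree is A-B (4); add A.
Step 5: cheapest edge leaving the tree is B-D (7); add D.
Step 6: cheapest edge leaving the tree is A-C (10); add C.
Step 7: cheapest edge leaving the tree is A-G (11); add G.
Step 8: cheapest edge leaving the tree is D-I (11); add I.
MST edges: E-H, F-H, B-E, A-B, B-D, A-C, A-G, D-I; total weight 2+10+12+4+7+10+11+11 = 67.

67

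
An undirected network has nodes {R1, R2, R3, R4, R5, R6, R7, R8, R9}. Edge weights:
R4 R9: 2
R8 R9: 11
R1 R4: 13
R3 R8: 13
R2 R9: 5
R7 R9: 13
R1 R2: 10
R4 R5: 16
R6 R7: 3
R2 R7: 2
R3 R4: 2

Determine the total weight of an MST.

Kruskal's algorithm — process edges by increasing weight (ties by edge label):
R2 R7 (2): add — endpoints in different components.
R3 R4 (2): add — endpoints in different components.
R4 R9 (2): add — endpoints in different components.
R6 R7 (3): add — endpoints in different components.
R2 R9 (5): add — endpoints in different components.
R1 R2 (10): add — endpoints in different components.
R8 R9 (11): add — endpoints in different components.
R1 R4 (13): skip — R4 and R1 already connected.
R3 R8 (13): skip — R8 and R3 already connected.
R7 R9 (13): skip — R9 and R7 already connected.
R4 R5 (16): add — endpoints in different components.
MST edges: R2 R7, R3 R4, R4 R9, R6 R7, R2 R9, R1 R2, R8 R9, R4 R5; total weight 2+2+2+3+5+10+11+16 = 51.

51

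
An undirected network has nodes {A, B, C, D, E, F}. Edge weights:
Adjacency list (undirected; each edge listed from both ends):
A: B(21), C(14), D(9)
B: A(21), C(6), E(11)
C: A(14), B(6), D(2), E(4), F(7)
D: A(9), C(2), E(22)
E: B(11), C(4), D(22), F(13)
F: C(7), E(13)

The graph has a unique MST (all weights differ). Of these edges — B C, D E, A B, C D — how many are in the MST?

Kruskal: consider edges lightest-first.
C D (2): add — endpoints in different components.
C E (4): add — endpoints in different components.
B C (6): add — endpoints in different components.
C F (7): add — endpoints in different components.
A D (9): add — endpoints in different components.
MST edge set: {C D, C E, B C, C F, A D}.
Of the listed edges, {B C, C D} are in the MST → 2.

2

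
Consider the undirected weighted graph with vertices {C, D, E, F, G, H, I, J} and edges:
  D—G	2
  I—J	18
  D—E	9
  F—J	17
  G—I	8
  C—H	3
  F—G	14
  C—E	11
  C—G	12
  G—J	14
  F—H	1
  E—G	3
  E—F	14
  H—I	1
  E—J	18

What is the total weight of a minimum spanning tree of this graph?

32

Prim's algorithm from J:
Step 1: cheapest edge leaving the tree is G—J (14); add G.
Step 2: cheapest edge leaving the tree is D—G (2); add D.
Step 3: cheapest edge leaving the tree is E—G (3); add E.
Step 4: cheapest edge leaving the tree is G—I (8); add I.
Step 5: cheapest edge leaving the tree is H—I (1); add H.
Step 6: cheapest edge leaving the tree is F—H (1); add F.
Step 7: cheapest edge leaving the tree is C—H (3); add C.
MST edges: G—J, D—G, E—G, G—I, H—I, F—H, C—H; total weight 14+2+3+8+1+1+3 = 32.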